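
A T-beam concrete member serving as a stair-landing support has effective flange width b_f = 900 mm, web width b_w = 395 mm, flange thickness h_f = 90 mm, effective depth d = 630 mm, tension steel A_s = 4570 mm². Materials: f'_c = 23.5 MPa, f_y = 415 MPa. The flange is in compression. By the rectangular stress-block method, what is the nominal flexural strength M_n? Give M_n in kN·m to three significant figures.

Tension: T = A_s f_y = 4570 × 415 = 1896550 N.
Try a within the flange: a = T/(0.85 f'_c b_f) = 1896550/(0.85 × 23.5 × 900) = 105.50 mm.
a = 105.50 > h_f = 90 mm: the block extends into the web. Split into flange-overhang and web parts.
C_f = 0.85 f'_c (b_f − b_w) h_f = 0.85 × 23.5 × (900 − 395) × 90 = 907864 N.
Remaining web compression depth: a_w = (T − C_f)/(0.85 f'_c b_w) = (1896550 − 907864)/(0.85 × 23.5 × 395) = 125.31 mm.
M_n = C_f(d − h_f/2) + (T − C_f)(d − a_w/2) = 907864 × (630 − 45) + 988686 × (630 − 62.655) = 531.10 + 560.93 = 1092.03 × 10⁶ N·mm.
M_n = 1092.03 kN·m.

M_n ≈ 1090 kN·m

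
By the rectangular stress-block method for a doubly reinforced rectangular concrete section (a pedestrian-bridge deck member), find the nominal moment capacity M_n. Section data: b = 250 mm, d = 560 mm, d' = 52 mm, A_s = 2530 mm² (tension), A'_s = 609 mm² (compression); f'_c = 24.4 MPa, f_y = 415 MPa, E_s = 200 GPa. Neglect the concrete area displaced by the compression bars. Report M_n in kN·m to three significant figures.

Assume both tension and compression steel yield.
Net tension couple steel: A_s − A'_s = 1921 mm².
a = (A_s − A'_s) f_y / (0.85 f'_c b) = 797215/(0.85 × 24.4 × 250) = 153.75 mm.
c = a/β₁ = 153.75/0.85 = 180.88 mm; ε'_s = 0.003(c − d')/c = 0.0021 ≥ f_y/E_s = 0.0021, so compression steel does yield.
M_n = (A_s − A'_s) f_y (d − a/2) + A'_s f_y (d − d') = [797215 × (560 − 76.875) + 252735 × (560 − 52)] × 10⁻⁶ = 385.15 + 128.39 = 513.54 kN·m.

M_n ≈ 514 kN·m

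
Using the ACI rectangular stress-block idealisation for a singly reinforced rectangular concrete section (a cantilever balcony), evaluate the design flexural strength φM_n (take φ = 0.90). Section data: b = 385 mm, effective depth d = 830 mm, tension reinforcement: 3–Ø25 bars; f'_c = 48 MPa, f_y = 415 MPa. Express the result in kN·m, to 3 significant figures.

φM_n ≈ 446 kN·m

A_s = 3 × 491 = 1473 mm².
T = A_s f_y = 1473 × 415 = 611295 N = 611.295 kN.
From C = T: a = T/(0.85 f'_c b) = 611295/(0.85 × 48 × 385) = 38.92 mm.
M_n = T(d − a/2) = 611.295 kN × (830 − 19.46) mm = 495.48 kN·m.
φM_n = 0.90 × 495.48 = 445.93 kN·m.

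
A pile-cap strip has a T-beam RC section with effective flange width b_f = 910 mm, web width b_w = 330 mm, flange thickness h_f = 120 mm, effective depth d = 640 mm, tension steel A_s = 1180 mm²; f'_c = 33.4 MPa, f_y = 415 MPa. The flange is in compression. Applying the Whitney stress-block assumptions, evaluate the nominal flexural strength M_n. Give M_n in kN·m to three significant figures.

Tension: T = A_s f_y = 1180 × 415 = 489700 N.
Try a within the flange: a = T/(0.85 f'_c b_f) = 489700/(0.85 × 33.4 × 910) = 18.95 mm.
Since a = 18.95 ≤ h_f = 120 mm, the stress block lies entirely in the flange; analyse as a rectangular beam of width b_f.
M_n = T(d − a/2) = 489700 × (640 − 9.475) = 308.77 × 10⁶ N·mm.
M_n = 308.77 kN·m.

M_n ≈ 309 kN·m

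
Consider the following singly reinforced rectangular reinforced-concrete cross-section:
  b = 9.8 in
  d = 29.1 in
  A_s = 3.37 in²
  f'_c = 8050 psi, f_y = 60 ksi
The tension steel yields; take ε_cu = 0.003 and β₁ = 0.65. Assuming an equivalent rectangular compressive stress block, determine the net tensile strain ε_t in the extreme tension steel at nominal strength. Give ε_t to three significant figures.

ε_t ≈ 0.0158

a = A_s f_y/(0.85 f'_c b) = 3.015 in.
β₁ = 0.65, so c = a/β₁ = 3.015/0.65 = 4.638 in.
From the linear strain diagram with ε_cu = 0.003: ε_t = 0.003 (d − c)/c = 0.003 × (29.1 − 4.638)/4.638 = 0.0158.
Since ε_t ≥ 0.005, the section is tension-controlled.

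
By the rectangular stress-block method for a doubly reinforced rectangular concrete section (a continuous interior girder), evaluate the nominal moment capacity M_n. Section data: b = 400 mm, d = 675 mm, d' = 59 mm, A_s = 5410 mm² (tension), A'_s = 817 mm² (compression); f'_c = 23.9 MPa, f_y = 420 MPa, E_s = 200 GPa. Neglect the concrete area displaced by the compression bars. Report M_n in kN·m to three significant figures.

Assume both tension and compression steel yield.
Net tension couple steel: A_s − A'_s = 4593 mm².
a = (A_s − A'_s) f_y / (0.85 f'_c b) = 1929060/(0.85 × 23.9 × 400) = 237.39 mm.
c = a/β₁ = 237.39/0.85 = 279.28 mm; ε'_s = 0.003(c − d')/c = 0.0024 ≥ f_y/E_s = 0.0021, so compression steel does yield.
M_n = (A_s − A'_s) f_y (d − a/2) + A'_s f_y (d − d') = [1929060 × (675 − 118.695) + 343140 × (675 − 59)] × 10⁻⁶ = 1073.15 + 211.37 = 1284.52 kN·m.

M_n ≈ 1280 kN·m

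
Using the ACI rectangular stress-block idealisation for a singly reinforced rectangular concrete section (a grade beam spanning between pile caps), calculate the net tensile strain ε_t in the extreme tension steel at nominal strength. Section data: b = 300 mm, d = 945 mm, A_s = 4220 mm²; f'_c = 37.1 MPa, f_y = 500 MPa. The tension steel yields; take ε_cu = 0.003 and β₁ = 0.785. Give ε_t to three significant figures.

ε_t ≈ 0.00698

a = A_s f_y/(0.85 f'_c b) = 223.03 mm.
β₁ = 0.785, so c = a/β₁ = 223.03/0.785 = 284.11 mm.
From the linear strain diagram with ε_cu = 0.003: ε_t = 0.003 (d − c)/c = 0.003 × (945 − 284.11)/284.11 = 0.00698.
Since ε_t ≥ 0.005, the section is tension-controlled.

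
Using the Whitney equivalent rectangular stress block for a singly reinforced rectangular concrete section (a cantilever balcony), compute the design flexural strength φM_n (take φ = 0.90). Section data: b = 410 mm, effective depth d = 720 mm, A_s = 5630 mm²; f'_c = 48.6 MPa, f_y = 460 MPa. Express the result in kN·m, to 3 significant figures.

φM_n ≈ 1500 kN·m

T = A_s f_y = 5630 × 460 = 2589800 N = 2589.8 kN.
From C = T: a = T/(0.85 f'_c b) = 2589800/(0.85 × 48.6 × 410) = 152.91 mm.
M_n = T(d − a/2) = 2589.8 kN × (720 − 76.455) mm = 1666.65 kN·m.
φM_n = 0.90 × 1666.65 = 1499.99 kN·m.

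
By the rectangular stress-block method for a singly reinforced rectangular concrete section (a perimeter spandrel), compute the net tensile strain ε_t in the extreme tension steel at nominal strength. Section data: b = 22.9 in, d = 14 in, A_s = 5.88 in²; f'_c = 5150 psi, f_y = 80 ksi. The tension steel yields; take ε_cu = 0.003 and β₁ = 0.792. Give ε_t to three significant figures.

ε_t ≈ 0.00409

a = A_s f_y/(0.85 f'_c b) = 4.693 in.
β₁ = 0.792, so c = a/β₁ = 4.693/0.792 = 5.926 in.
From the linear strain diagram with ε_cu = 0.003: ε_t = 0.003 (d − c)/c = 0.003 × (14 − 5.926)/5.926 = 0.00409.
ε_t is between 0.004 and 0.005 — transition zone.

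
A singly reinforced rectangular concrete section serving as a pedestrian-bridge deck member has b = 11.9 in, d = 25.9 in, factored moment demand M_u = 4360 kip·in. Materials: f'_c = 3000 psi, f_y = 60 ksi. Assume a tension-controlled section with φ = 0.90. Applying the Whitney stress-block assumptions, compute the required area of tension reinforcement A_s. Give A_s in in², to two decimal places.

M_n = M_u/φ = 4360/0.90 = 4844.44 kip·in.
From M_n = 0.85 f'_c a b (d − a/2):
a = d − √(d² − 2M_n/(0.85 f'_c b)) = 25.9 − √(25.9² − 2 × 4844.44/(0.85 × 3 × 11.9)) = 7.151 in.
A_s = 0.85 f'_c a b / f_y = 0.85 × 3 × 7.151 × 11.9 / 60 = 3.617 in².

A_s ≈ 3.62 in²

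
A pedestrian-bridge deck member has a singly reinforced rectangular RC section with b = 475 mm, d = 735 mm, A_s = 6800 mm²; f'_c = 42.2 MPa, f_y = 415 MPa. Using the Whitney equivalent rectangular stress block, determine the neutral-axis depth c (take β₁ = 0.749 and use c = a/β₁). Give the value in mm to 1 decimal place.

c ≈ 221.1 mm

T = A_s f_y = 6800 × 415 = 2822000 N = 2822 kN.
Setting C = 0.85 f'_c a b equal to T: a = 2822000/(0.85 × 42.2 × 475) = 165.627 mm.
With β₁ = 0.749, c = a/β₁ = 165.627/0.749 = 221.1 mm.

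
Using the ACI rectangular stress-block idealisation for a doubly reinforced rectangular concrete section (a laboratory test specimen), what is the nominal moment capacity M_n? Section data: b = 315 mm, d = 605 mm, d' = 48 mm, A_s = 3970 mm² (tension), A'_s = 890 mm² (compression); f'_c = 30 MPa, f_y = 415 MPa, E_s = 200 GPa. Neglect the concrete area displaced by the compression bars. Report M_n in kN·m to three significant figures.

M_n ≈ 877 kN·m

Assume both tension and compression steel yield.
Net tension couple steel: A_s − A'_s = 3080 mm².
a = (A_s − A'_s) f_y / (0.85 f'_c b) = 1278200/(0.85 × 30 × 315) = 159.13 mm.
c = a/β₁ = 159.13/0.836 = 190.35 mm; ε'_s = 0.003(c − d')/c = 0.0022 ≥ f_y/E_s = 0.0021, so compression steel does yield.
M_n = (A_s − A'_s) f_y (d − a/2) + A'_s f_y (d − d') = [1278200 × (605 − 79.565) + 369350 × (605 − 48)] × 10⁻⁶ = 671.61 + 205.73 = 877.34 kN·m.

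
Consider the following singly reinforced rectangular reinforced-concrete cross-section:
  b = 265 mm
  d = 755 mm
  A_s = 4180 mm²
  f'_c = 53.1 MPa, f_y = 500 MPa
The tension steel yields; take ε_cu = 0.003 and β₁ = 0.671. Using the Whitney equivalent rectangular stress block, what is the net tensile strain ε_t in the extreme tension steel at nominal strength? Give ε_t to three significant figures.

a = A_s f_y/(0.85 f'_c b) = 174.74 mm.
β₁ = 0.671, so c = a/β₁ = 174.74/0.671 = 260.42 mm.
From the linear strain diagram with ε_cu = 0.003: ε_t = 0.003 (d − c)/c = 0.003 × (755 − 260.42)/260.42 = 0.00570.
Since ε_t ≥ 0.005, the section is tension-controlled.

ε_t ≈ 0.00570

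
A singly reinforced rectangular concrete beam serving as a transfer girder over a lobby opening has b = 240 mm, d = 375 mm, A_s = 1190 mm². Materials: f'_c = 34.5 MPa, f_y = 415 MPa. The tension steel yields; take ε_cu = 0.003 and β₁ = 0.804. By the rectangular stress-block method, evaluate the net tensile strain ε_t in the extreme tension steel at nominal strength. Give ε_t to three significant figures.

ε_t ≈ 0.00989

a = A_s f_y/(0.85 f'_c b) = 70.17 mm.
β₁ = 0.804, so c = a/β₁ = 70.17/0.804 = 87.28 mm.
From the linear strain diagram with ε_cu = 0.003: ε_t = 0.003 (d − c)/c = 0.003 × (375 − 87.28)/87.28 = 0.00989.
Since ε_t ≥ 0.005, the section is tension-controlled.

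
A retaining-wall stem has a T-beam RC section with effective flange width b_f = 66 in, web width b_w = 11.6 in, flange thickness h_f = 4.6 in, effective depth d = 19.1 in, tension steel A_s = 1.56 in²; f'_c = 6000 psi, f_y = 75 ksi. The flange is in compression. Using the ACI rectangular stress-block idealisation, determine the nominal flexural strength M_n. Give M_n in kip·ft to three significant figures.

M_n ≈ 185 kip·ft

Tension: T = A_s f_y = 1.56 × 75 = 117 kips.
Try a within the flange: a = T/(0.85 f'_c b_f) = 117/(0.85 × 6 × 66) = 0.348 in.
Since a = 0.348 ≤ h_f = 4.6 in, the stress block lies entirely in the flange; analyse as a rectangular beam of width b_f.
M_n = T(d − a/2) = 117 × (19.1 − 0.174) = 2214.3 kip·in.
M_n = 2214.3/12 = 184.53 kip·ft.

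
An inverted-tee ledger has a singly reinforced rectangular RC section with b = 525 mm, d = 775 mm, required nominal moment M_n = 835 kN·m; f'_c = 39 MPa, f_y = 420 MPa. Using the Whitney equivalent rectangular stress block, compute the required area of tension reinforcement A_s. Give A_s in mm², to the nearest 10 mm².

A_s ≈ 2680 mm²

With M_n = 0.85 f'_c a b (d − a/2), solve the quadratic for a:
a = d − √(d² − 2M_n/(0.85 f'_c b)) = 775 − √(775² − 2 × 835×10⁶/(0.85 × 39 × 525)) = 64.60 mm.
A_s = 0.85 f'_c a b / f_y = 0.85 × 39 × 64.60 × 525 / 420 = 2676.9 mm².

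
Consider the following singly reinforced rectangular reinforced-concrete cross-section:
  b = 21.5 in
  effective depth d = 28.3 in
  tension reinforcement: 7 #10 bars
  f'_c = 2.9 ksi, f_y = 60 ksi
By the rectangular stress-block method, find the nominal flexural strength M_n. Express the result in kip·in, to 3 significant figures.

M_n ≈ 12400 kip·in

A_s = 7 × 1.27 = 8.89 in².
T = A_s f_y = 8.89 × 60 = 533.4 kips.
a = T/(0.85 f'_c b) = 533.4/(0.85 × 2.9 × 21.5) = 10.065 in.
M_n = T(d − a/2) = 533.4 × (28.3 − 5.0325) = 12410.9 kip·in.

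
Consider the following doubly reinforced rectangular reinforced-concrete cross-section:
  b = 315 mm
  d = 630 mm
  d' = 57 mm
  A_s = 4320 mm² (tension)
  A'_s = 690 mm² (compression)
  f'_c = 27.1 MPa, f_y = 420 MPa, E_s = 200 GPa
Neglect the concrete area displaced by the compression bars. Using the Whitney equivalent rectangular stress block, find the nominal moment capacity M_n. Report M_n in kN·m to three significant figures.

M_n ≈ 966 kN·m

Assume both tension and compression steel yield.
Net tension couple steel: A_s − A'_s = 3630 mm².
a = (A_s − A'_s) f_y / (0.85 f'_c b) = 1524600/(0.85 × 27.1 × 315) = 210.12 mm.
c = a/β₁ = 210.12/0.85 = 247.20 mm; ε'_s = 0.003(c − d')/c = 0.0023 ≥ f_y/E_s = 0.0021, so compression steel does yield.
M_n = (A_s − A'_s) f_y (d − a/2) + A'_s f_y (d − d') = [1524600 × (630 − 105.06) + 289800 × (630 − 57)] × 10⁻⁶ = 800.32 + 166.06 = 966.38 kN·m.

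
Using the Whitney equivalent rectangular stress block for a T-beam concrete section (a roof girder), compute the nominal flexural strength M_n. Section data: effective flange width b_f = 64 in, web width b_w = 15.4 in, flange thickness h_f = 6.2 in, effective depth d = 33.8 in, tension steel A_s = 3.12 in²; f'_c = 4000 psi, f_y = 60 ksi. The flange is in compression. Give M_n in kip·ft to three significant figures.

M_n ≈ 521 kip·ft

Tension: T = A_s f_y = 3.12 × 60 = 187.2 kips.
Try a within the flange: a = T/(0.85 f'_c b_f) = 187.2/(0.85 × 4 × 64) = 0.860 in.
Since a = 0.860 ≤ h_f = 6.2 in, the stress block lies entirely in the flange; analyse as a rectangular beam of width b_f.
M_n = T(d − a/2) = 187.2 × (33.8 − 0.43) = 6246.9 kip·in.
M_n = 6246.9/12 = 520.58 kip·ft.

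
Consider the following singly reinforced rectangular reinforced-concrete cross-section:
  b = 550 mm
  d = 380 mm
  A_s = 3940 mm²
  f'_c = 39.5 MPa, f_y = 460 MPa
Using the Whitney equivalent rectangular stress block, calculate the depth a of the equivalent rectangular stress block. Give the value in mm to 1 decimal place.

T = A_s f_y = 3940 × 460 = 1812400 N = 1812.4 kN.
Setting C = 0.85 f'_c a b equal to T: a = 1812400/(0.85 × 39.5 × 550) = 98.1 mm.

a ≈ 98.1 mm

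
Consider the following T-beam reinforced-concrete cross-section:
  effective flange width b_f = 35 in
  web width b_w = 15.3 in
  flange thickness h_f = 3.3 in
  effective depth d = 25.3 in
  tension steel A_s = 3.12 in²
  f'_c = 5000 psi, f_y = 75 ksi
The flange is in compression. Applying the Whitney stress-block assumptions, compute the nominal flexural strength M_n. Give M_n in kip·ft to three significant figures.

Tension: T = A_s f_y = 3.12 × 75 = 234 kips.
Try a within the flange: a = T/(0.85 f'_c b_f) = 234/(0.85 × 5 × 35) = 1.573 in.
Since a = 1.573 ≤ h_f = 3.3 in, the stress block lies entirely in the flange; analyse as a rectangular beam of width b_f.
M_n = T(d − a/2) = 234 × (25.3 − 0.7865) = 5736.2 kip·in.
M_n = 5736.2/12 = 478.02 kip·ft.

M_n ≈ 478 kip·ft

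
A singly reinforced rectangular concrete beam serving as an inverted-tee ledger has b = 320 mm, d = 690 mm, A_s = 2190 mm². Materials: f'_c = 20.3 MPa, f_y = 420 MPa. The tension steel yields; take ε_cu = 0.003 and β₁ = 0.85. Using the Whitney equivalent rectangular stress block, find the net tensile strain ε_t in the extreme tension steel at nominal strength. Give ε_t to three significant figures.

ε_t ≈ 0.00756

a = A_s f_y/(0.85 f'_c b) = 166.58 mm.
β₁ = 0.85, so c = a/β₁ = 166.58/0.85 = 195.98 mm.
From the linear strain diagram with ε_cu = 0.003: ε_t = 0.003 (d − c)/c = 0.003 × (690 − 195.98)/195.98 = 0.00756.
Since ε_t ≥ 0.005, the section is tension-controlled.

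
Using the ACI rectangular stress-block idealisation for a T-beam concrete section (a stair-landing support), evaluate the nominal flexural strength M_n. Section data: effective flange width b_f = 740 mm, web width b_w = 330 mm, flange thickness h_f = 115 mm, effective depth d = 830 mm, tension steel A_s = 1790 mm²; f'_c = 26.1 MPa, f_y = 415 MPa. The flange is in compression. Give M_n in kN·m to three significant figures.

Tension: T = A_s f_y = 1790 × 415 = 742850 N.
Try a within the flange: a = T/(0.85 f'_c b_f) = 742850/(0.85 × 26.1 × 740) = 45.25 mm.
Since a = 45.25 ≤ h_f = 115 mm, the stress block lies entirely in the flange; analyse as a rectangular beam of width b_f.
M_n = T(d − a/2) = 742850 × (830 − 22.625) = 599.76 × 10⁶ N·mm.
M_n = 599.76 kN·m.

M_n ≈ 600 kN·m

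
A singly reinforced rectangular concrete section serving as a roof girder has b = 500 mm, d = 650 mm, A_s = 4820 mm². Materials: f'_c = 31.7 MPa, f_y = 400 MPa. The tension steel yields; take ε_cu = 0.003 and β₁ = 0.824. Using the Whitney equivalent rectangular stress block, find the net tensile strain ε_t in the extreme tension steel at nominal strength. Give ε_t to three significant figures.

ε_t ≈ 0.00823

a = A_s f_y/(0.85 f'_c b) = 143.11 mm.
β₁ = 0.824, so c = a/β₁ = 143.11/0.824 = 173.68 mm.
From the linear strain diagram with ε_cu = 0.003: ε_t = 0.003 (d − c)/c = 0.003 × (650 − 173.68)/173.68 = 0.00823.
Since ε_t ≥ 0.005, the section is tension-controlled.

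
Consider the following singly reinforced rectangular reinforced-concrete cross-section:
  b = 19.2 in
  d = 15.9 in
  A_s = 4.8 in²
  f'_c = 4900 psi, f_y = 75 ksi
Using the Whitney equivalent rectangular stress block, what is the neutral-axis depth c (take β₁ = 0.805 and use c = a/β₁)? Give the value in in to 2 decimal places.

T = A_s f_y = 4.8 × 75 = 360 kips.
a = T/(0.85 f'_c b) = 360/(0.85 × 4.9 × 19.2) = 4.5018 in.
With β₁ = 0.805, c = a/β₁ = 4.5018/0.805 = 5.59 in.

c ≈ 5.59 in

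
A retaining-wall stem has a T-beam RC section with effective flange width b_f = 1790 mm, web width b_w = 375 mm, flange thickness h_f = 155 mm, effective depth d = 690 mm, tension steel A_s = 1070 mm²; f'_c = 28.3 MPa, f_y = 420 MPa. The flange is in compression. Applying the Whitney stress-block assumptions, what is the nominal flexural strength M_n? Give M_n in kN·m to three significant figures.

Tension: T = A_s f_y = 1070 × 420 = 449400 N.
Try a within the flange: a = T/(0.85 f'_c b_f) = 449400/(0.85 × 28.3 × 1790) = 10.44 mm.
Since a = 10.44 ≤ h_f = 155 mm, the stress block lies entirely in the flange; analyse as a rectangular beam of width b_f.
M_n = T(d − a/2) = 449400 × (690 − 5.22) = 307.74 × 10⁶ N·mm.
M_n = 307.74 kN·m.

M_n ≈ 308 kN·m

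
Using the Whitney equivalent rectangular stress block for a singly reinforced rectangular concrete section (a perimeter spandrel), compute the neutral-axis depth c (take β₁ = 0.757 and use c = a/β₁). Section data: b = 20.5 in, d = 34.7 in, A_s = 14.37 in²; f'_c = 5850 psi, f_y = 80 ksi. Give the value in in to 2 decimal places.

T = A_s f_y = 14.37 × 80 = 1149.6 kips.
a = T/(0.85 f'_c b) = 1149.6/(0.85 × 5.85 × 20.5) = 11.2776 in.
With β₁ = 0.757, c = a/β₁ = 11.2776/0.757 = 14.90 in.

c ≈ 14.90 in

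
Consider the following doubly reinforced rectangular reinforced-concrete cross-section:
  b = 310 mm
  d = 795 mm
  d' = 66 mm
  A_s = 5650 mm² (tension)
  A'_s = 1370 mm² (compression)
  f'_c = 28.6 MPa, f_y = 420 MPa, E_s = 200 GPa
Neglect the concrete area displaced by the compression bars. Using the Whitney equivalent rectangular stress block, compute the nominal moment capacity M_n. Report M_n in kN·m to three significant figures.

M_n ≈ 1630 kN·m

Assume both tension and compression steel yield.
Net tension couple steel: A_s − A'_s = 4280 mm².
a = (A_s − A'_s) f_y / (0.85 f'_c b) = 1797600/(0.85 × 28.6 × 310) = 238.53 mm.
c = a/β₁ = 238.53/0.846 = 281.95 mm; ε'_s = 0.003(c − d')/c = 0.0023 ≥ f_y/E_s = 0.0021, so compression steel does yield.
M_n = (A_s − A'_s) f_y (d − a/2) + A'_s f_y (d − d') = [1797600 × (795 − 119.265) + 575400 × (795 − 66)] × 10⁻⁶ = 1214.70 + 419.47 = 1634.17 kN·m.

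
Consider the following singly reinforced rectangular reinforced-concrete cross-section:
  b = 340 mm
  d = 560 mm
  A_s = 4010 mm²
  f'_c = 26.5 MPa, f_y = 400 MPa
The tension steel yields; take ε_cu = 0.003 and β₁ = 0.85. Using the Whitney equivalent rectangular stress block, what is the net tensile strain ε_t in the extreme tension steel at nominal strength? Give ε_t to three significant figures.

a = A_s f_y/(0.85 f'_c b) = 209.44 mm.
β₁ = 0.85, so c = a/β₁ = 209.44/0.85 = 246.40 mm.
From the linear strain diagram with ε_cu = 0.003: ε_t = 0.003 (d − c)/c = 0.003 × (560 − 246.40)/246.40 = 0.00382.
ε_t < 0.004 — the section is over-reinforced for flexure under ACI limits.

ε_t ≈ 0.00382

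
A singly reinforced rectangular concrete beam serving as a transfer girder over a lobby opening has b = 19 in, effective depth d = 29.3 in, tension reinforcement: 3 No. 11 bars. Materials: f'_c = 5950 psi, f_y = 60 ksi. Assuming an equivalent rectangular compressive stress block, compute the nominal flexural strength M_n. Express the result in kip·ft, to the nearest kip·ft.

A_s = 3 × 1.56 = 4.68 in².
T = A_s f_y = 4.68 × 60 = 280.8 kips.
a = T/(0.85 f'_c b) = 280.8/(0.85 × 5.95 × 19) = 2.922 in.
M_n = T(d − a/2) = 280.8 × (29.3 − 1.461) = 7817.2 kip·in = 7817.2/12 = 651.43 kip·ft.

M_n ≈ 651 kip·ft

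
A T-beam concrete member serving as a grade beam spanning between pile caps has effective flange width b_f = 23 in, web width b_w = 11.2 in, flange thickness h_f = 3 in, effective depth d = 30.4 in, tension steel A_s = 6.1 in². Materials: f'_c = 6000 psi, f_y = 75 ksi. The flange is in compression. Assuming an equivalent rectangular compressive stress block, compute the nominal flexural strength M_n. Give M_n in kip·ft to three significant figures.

Tension: T = A_s f_y = 6.1 × 75 = 457.5 kips.
Try a within the flange: a = T/(0.85 f'_c b_f) = 457.5/(0.85 × 6 × 23) = 3.900 in.
a = 3.900 > h_f = 3 in: the block extends into the web. Split into flange-overhang and web parts.
C_f = 0.85 f'_c (b_f − b_w) h_f = 0.85 × 6 × (23 − 11.2) × 3 = 180.5 kips.
Remaining web compression depth: a_w = (T − C_f)/(0.85 f'_c b_w) = (457.5 − 180.5)/(0.85 × 6 × 11.2) = 4.849 in.
M_n = C_f(d − h_f/2) + (T − C_f)(d − a_w/2) = 180.5 × (30.4 − 1.5) + 277 × (30.4 − 2.4245) = 5216.5 + 7749.2 = 12965.7 kip·in.
M_n = 12965.7/12 = 1080.48 kip·ft.

M_n ≈ 1080 kip·ft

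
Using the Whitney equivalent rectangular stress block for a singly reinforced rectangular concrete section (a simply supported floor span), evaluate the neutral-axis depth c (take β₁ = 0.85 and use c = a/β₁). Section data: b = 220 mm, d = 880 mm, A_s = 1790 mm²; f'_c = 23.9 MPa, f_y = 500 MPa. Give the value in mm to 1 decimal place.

T = A_s f_y = 1790 × 500 = 895000 N = 895 kN.
Setting C = 0.85 f'_c a b equal to T: a = 895000/(0.85 × 23.9 × 220) = 200.255 mm.
With β₁ = 0.85, c = a/β₁ = 200.255/0.85 = 235.6 mm.

c ≈ 235.6 mm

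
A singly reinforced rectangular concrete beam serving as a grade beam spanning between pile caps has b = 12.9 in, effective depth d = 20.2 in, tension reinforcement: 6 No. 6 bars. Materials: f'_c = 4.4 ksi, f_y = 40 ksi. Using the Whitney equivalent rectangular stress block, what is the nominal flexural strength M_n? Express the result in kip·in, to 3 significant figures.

A_s = 6 × 0.44 = 2.64 in².
T = A_s f_y = 2.64 × 40 = 105.6 kips.
a = T/(0.85 f'_c b) = 105.6/(0.85 × 4.4 × 12.9) = 2.189 in.
M_n = T(d − a/2) = 105.6 × (20.2 − 1.0945) = 2017.5 kip·in.

M_n ≈ 2020 kip·in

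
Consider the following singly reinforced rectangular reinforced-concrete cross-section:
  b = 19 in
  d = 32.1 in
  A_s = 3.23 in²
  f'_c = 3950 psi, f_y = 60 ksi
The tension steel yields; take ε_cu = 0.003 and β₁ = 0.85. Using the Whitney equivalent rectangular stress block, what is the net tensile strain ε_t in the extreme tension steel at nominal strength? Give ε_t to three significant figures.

a = A_s f_y/(0.85 f'_c b) = 3.038 in.
β₁ = 0.85, so c = a/β₁ = 3.038/0.85 = 3.574 in.
From the linear strain diagram with ε_cu = 0.003: ε_t = 0.003 (d − c)/c = 0.003 × (32.1 − 3.574)/3.574 = 0.0239.
Since ε_t ≥ 0.005, the section is tension-controlled.

ε_t ≈ 0.0239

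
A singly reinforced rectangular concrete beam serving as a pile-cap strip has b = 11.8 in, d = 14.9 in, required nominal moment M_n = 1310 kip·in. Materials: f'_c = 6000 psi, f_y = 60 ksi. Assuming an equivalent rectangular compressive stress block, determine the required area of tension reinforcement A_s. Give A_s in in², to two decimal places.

A_s ≈ 1.55 in²

From M_n = 0.85 f'_c a b (d − a/2):
a = d − √(d² − 2M_n/(0.85 f'_c b)) = 14.9 − √(14.9² − 2 × 1310/(0.85 × 6 × 11.8)) = 1.541 in.
A_s = 0.85 f'_c a b / f_y = 0.85 × 6 × 1.541 × 11.8 / 60 = 1.546 in².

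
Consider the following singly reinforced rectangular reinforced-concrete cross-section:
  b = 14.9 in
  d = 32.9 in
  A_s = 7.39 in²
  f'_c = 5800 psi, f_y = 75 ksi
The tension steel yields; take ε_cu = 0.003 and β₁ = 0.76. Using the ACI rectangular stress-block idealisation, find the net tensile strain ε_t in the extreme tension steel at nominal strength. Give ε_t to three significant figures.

a = A_s f_y/(0.85 f'_c b) = 7.545 in.
β₁ = 0.76, so c = a/β₁ = 7.545/0.76 = 9.928 in.
From the linear strain diagram with ε_cu = 0.003: ε_t = 0.003 (d − c)/c = 0.003 × (32.9 − 9.928)/9.928 = 0.00694.
Since ε_t ≥ 0.005, the section is tension-controlled.

ε_t ≈ 0.00694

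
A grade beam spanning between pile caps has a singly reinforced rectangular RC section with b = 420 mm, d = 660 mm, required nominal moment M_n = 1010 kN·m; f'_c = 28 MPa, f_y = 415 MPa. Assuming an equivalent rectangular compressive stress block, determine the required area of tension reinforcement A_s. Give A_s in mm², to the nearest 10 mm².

With M_n = 0.85 f'_c a b (d − a/2), solve the quadratic for a:
a = d − √(d² − 2M_n/(0.85 f'_c b)) = 660 − √(660² − 2 × 1010×10⁶/(0.85 × 28 × 420)) = 176.76 mm.
A_s = 0.85 f'_c a b / f_y = 0.85 × 28 × 176.76 × 420 / 415 = 4257.6 mm².

A_s ≈ 4260 mm²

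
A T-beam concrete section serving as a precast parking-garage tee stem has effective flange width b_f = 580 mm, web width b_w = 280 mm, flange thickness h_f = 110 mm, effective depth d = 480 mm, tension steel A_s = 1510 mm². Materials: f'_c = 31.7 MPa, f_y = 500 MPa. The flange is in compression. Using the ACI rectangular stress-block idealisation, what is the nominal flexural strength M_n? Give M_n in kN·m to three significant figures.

Tension: T = A_s f_y = 1510 × 500 = 755000 N.
Try a within the flange: a = T/(0.85 f'_c b_f) = 755000/(0.85 × 31.7 × 580) = 48.31 mm.
Since a = 48.31 ≤ h_f = 110 mm, the stress block lies entirely in the flange; analyse as a rectangular beam of width b_f.
M_n = T(d − a/2) = 755000 × (480 − 24.155) = 344.16 × 10⁶ N·mm.
M_n = 344.16 kN·m.

M_n ≈ 344 kN·m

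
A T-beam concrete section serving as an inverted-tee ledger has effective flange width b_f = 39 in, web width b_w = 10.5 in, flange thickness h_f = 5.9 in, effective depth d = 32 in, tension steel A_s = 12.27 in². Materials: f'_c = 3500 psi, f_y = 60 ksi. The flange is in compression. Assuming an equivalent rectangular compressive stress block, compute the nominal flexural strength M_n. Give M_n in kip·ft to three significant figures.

M_n ≈ 1770 kip·ft

Tension: T = A_s f_y = 12.27 × 60 = 736.2 kips.
Try a within the flange: a = T/(0.85 f'_c b_f) = 736.2/(0.85 × 3.5 × 39) = 6.345 in.
a = 6.345 > h_f = 5.9 in: the block extends into the web. Split into flange-overhang and web parts.
C_f = 0.85 f'_c (b_f − b_w) h_f = 0.85 × 3.5 × (39 − 10.5) × 5.9 = 500.2 kips.
Remaining web compression depth: a_w = (T − C_f)/(0.85 f'_c b_w) = (736.2 − 500.2)/(0.85 × 3.5 × 10.5) = 7.555 in.
M_n = C_f(d − h_f/2) + (T − C_f)(d − a_w/2) = 500.2 × (32 − 2.95) + 236 × (32 − 3.7775) = 14530.8 + 6660.5 = 21191.3 kip·in.
M_n = 21191.3/12 = 1765.94 kip·ft.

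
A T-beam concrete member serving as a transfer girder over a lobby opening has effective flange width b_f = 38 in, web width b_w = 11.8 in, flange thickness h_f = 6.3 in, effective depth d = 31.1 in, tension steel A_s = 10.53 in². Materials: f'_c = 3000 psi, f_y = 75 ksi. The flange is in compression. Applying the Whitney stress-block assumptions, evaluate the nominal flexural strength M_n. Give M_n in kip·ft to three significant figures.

Tension: T = A_s f_y = 10.53 × 75 = 789.75 kips.
Try a within the flange: a = T/(0.85 f'_c b_f) = 789.75/(0.85 × 3 × 38) = 8.150 in.
a = 8.150 > h_f = 6.3 in: the block extends into the web. Split into flange-overhang and web parts.
C_f = 0.85 f'_c (b_f − b_w) h_f = 0.85 × 3 × (38 − 11.8) × 6.3 = 420.9 kips.
Remaining web compression depth: a_w = (T − C_f)/(0.85 f'_c b_w) = (789.75 − 420.9)/(0.85 × 3 × 11.8) = 12.258 in.
M_n = C_f(d − h_f/2) + (T − C_f)(d − a_w/2) = 420.9 × (31.1 − 3.15) + 368.85 × (31.1 − 6.129) = 11764.2 + 9210.6 = 20974.8 kip·in.
M_n = 20974.8/12 = 1747.90 kip·ft.

M_n ≈ 1750 kip·ft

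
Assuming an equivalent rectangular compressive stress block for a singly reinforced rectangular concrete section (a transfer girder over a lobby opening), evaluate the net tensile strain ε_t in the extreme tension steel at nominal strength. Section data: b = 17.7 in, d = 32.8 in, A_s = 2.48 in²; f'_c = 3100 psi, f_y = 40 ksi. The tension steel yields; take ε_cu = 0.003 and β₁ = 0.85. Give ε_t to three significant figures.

ε_t ≈ 0.0363

a = A_s f_y/(0.85 f'_c b) = 2.127 in.
β₁ = 0.85, so c = a/β₁ = 2.127/0.85 = 2.502 in.
From the linear strain diagram with ε_cu = 0.003: ε_t = 0.003 (d − c)/c = 0.003 × (32.8 − 2.502)/2.502 = 0.0363.
Since ε_t ≥ 0.005, the section is tension-controlled.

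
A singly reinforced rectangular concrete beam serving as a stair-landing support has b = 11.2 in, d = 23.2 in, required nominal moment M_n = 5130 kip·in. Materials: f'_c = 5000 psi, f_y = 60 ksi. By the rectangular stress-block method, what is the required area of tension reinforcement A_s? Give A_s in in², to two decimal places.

From M_n = 0.85 f'_c a b (d − a/2):
a = d − √(d² − 2M_n/(0.85 f'_c b)) = 23.2 − √(23.2² − 2 × 5130/(0.85 × 5 × 11.2)) = 5.236 in.
A_s = 0.85 f'_c a b / f_y = 0.85 × 5 × 5.236 × 11.2 / 60 = 4.154 in².

A_s ≈ 4.15 in²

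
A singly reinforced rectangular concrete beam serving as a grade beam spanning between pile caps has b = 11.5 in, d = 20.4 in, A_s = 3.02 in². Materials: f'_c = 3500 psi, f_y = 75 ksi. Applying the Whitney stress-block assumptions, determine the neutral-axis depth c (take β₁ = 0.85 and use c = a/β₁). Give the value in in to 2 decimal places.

c ≈ 7.79 in

T = A_s f_y = 3.02 × 75 = 226.5 kips.
a = T/(0.85 f'_c b) = 226.5/(0.85 × 3.5 × 11.5) = 6.6204 in.
With β₁ = 0.85, c = a/β₁ = 6.6204/0.85 = 7.79 in.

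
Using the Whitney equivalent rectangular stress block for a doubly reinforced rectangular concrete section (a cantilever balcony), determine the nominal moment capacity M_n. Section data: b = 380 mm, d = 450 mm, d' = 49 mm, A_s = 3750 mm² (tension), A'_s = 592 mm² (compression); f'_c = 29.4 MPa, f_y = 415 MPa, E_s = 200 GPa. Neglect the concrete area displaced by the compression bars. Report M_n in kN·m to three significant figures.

Assume both tension and compression steel yield.
Net tension couple steel: A_s − A'_s = 3158 mm².
a = (A_s − A'_s) f_y / (0.85 f'_c b) = 1310570/(0.85 × 29.4 × 380) = 138.01 mm.
c = a/β₁ = 138.01/0.84 = 164.30 mm; ε'_s = 0.003(c − d')/c = 0.0021 ≥ f_y/E_s = 0.0021, so compression steel does yield.
M_n = (A_s − A'_s) f_y (d − a/2) + A'_s f_y (d − d') = [1310570 × (450 − 69.005) + 245680 × (450 − 49)] × 10⁻⁶ = 499.32 + 98.52 = 597.84 kN·m.

M_n ≈ 598 kN·m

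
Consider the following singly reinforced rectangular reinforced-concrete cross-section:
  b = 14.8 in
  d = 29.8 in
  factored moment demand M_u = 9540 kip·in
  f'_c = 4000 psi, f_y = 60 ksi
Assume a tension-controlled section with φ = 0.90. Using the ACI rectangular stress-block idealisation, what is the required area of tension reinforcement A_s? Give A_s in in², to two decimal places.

M_n = M_u/φ = 9540/0.90 = 10600 kip·in.
From M_n = 0.85 f'_c a b (d − a/2):
a = d − √(d² − 2M_n/(0.85 f'_c b)) = 29.8 − √(29.8² − 2 × 10600/(0.85 × 4 × 14.8)) = 8.196 in.
A_s = 0.85 f'_c a b / f_y = 0.85 × 4 × 8.196 × 14.8 / 60 = 6.874 in².

A_s ≈ 6.87 in²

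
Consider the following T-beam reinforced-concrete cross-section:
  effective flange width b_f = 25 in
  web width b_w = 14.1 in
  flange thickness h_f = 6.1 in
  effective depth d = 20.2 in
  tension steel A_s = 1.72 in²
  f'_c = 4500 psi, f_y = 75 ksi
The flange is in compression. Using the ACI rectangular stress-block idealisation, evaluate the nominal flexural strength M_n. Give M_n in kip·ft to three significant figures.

Tension: T = A_s f_y = 1.72 × 75 = 129 kips.
Try a within the flange: a = T/(0.85 f'_c b_f) = 129/(0.85 × 4.5 × 25) = 1.349 in.
Since a = 1.349 ≤ h_f = 6.1 in, the stress block lies entirely in the flange; analyse as a rectangular beam of width b_f.
M_n = T(d − a/2) = 129 × (20.2 − 0.6745) = 2518.8 kip·in.
M_n = 2518.8/12 = 209.90 kip·ft.

M_n ≈ 210 kip·ft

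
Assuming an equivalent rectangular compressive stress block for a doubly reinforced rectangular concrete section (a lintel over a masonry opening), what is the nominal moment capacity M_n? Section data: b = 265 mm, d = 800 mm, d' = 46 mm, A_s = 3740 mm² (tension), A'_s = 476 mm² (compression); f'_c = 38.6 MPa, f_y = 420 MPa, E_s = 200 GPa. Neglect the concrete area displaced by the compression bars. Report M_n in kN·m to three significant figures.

Assume both tension and compression steel yield.
Net tension couple steel: A_s − A'_s = 3264 mm².
a = (A_s − A'_s) f_y / (0.85 f'_c b) = 1370880/(0.85 × 38.6 × 265) = 157.67 mm.
c = a/β₁ = 157.67/0.774 = 203.71 mm; ε'_s = 0.003(c − d')/c = 0.0023 ≥ f_y/E_s = 0.0021, so compression steel does yield.
M_n = (A_s − A'_s) f_y (d − a/2) + A'_s f_y (d − d') = [1370880 × (800 − 78.835) + 199920 × (800 − 46)] × 10⁻⁶ = 988.63 + 150.74 = 1139.37 kN·m.

M_n ≈ 1140 kN·m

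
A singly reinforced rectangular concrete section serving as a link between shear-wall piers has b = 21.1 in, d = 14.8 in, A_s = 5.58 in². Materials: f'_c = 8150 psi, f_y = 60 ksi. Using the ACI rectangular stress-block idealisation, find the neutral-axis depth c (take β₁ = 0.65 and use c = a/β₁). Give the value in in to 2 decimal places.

T = A_s f_y = 5.58 × 60 = 334.8 kips.
a = T/(0.85 f'_c b) = 334.8/(0.85 × 8.15 × 21.1) = 2.2905 in.
With β₁ = 0.65, c = a/β₁ = 2.2905/0.65 = 3.52 in.

c ≈ 3.52 in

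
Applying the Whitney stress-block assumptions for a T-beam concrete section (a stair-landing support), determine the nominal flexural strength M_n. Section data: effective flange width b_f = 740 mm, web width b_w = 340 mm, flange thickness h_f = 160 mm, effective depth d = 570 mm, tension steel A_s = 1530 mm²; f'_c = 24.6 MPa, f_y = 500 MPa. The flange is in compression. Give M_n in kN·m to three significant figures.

Tension: T = A_s f_y = 1530 × 500 = 765000 N.
Try a within the flange: a = T/(0.85 f'_c b_f) = 765000/(0.85 × 24.6 × 740) = 49.44 mm.
Since a = 49.44 ≤ h_f = 160 mm, the stress block lies entirely in the flange; analyse as a rectangular beam of width b_f.
M_n = T(d − a/2) = 765000 × (570 − 24.72) = 417.14 × 10⁶ N·mm.
M_n = 417.14 kN·m.

M_n ≈ 417 kN·m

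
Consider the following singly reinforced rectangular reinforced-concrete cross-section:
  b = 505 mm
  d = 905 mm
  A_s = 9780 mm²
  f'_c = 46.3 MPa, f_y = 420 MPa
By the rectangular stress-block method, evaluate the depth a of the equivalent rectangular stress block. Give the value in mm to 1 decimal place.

T = A_s f_y = 9780 × 420 = 4107600 N = 4107.6 kN.
Setting C = 0.85 f'_c a b equal to T: a = 4107600/(0.85 × 46.3 × 505) = 206.7 mm.

a ≈ 206.7 mm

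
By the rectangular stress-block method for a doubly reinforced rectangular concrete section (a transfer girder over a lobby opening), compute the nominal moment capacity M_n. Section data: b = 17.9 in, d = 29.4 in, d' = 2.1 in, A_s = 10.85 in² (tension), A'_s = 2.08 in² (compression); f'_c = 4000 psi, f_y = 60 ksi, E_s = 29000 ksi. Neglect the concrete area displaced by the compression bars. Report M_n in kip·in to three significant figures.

M_n ≈ 16600 kip·in

Assume both steels yield.
a = (A_s − A'_s) f_y/(0.85 f'_c b) = (10.85 − 2.08) × 60/(0.85 × 4 × 17.9) = 8.646 in.
c = a/β₁ = 8.646/0.85 = 10.172 in; ε'_s = 0.003(c − d')/c = 0.0024 ≥ ε_y = 0.0021, so the compression steel yields.
M_n = (A_s − A'_s) f_y (d − a/2) + A'_s f_y (d − d') = 526.2 × (29.4 − 4.323) + 124.8 × (29.4 − 2.1) = 13195.5 + 3407.0 = 16602.5 kip·in.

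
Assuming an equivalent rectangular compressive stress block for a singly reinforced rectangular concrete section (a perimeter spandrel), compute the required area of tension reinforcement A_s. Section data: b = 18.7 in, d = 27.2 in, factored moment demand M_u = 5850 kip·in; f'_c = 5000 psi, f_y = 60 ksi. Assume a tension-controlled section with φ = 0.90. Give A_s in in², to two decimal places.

M_n = M_u/φ = 5850/0.90 = 6500 kip·in.
From M_n = 0.85 f'_c a b (d − a/2):
a = d − √(d² − 2M_n/(0.85 f'_c b)) = 27.2 − √(27.2² − 2 × 6500/(0.85 × 5 × 18.7)) = 3.194 in.
A_s = 0.85 f'_c a b / f_y = 0.85 × 5 × 3.194 × 18.7 / 60 = 4.231 in².

A_s ≈ 4.23 in²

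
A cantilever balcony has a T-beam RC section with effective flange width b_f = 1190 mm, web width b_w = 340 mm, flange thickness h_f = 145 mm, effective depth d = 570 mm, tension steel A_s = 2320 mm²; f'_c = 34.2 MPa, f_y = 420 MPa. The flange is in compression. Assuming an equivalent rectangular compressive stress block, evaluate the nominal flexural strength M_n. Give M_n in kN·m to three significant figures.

M_n ≈ 542 kN·m

Tension: T = A_s f_y = 2320 × 420 = 974400 N.
Try a within the flange: a = T/(0.85 f'_c b_f) = 974400/(0.85 × 34.2 × 1190) = 28.17 mm.
Since a = 28.17 ≤ h_f = 145 mm, the stress block lies entirely in the flange; analyse as a rectangular beam of width b_f.
M_n = T(d − a/2) = 974400 × (570 − 14.085) = 541.68 × 10⁶ N·mm.
M_n = 541.68 kN·m.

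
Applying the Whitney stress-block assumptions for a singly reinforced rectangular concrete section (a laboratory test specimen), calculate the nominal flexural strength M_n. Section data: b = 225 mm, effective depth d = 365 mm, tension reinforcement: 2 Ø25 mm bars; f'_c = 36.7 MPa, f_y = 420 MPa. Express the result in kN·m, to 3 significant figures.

M_n ≈ 138 kN·m

A_s = 2 × 491 = 982 mm².
T = A_s f_y = 982 × 420 = 412440 N = 412.44 kN.
From C = T: a = T/(0.85 f'_c b) = 412440/(0.85 × 36.7 × 225) = 58.76 mm.
M_n = T(d − a/2) = 412.44 kN × (365 − 29.38) mm = 138.42 kN·m.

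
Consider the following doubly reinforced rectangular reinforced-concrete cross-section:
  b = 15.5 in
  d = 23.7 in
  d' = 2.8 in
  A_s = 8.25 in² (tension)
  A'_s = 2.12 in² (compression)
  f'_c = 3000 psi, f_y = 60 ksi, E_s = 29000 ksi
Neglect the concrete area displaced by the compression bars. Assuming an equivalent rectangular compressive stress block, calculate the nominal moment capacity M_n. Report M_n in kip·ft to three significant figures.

Assume both steels yield.
a = (A_s − A'_s) f_y/(0.85 f'_c b) = (8.25 − 2.12) × 60/(0.85 × 3 × 15.5) = 9.306 in.
c = a/β₁ = 9.306/0.85 = 10.948 in; ε'_s = 0.003(c − d')/c = 0.0022 ≥ ε_y = 0.0021, so the compression steel yields.
M_n = (A_s − A'_s) f_y (d − a/2) + A'_s f_y (d − d') = 367.8 × (23.7 − 4.653) + 127.2 × (23.7 − 2.8) = 7005.5 + 2658.5 = 9664.0 kip·in = 9664.0/12 = 805.33 kip·ft.

M_n ≈ 805 kip·ft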